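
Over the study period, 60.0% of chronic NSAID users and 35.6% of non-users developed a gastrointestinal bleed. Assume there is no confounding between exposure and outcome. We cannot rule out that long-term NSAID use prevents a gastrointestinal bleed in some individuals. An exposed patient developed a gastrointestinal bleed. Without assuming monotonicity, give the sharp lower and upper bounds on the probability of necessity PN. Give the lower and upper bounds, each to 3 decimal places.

0.407 ≤ PN ≤ 1.000

p₁ = 0.6, p₀ = 0.356.
Under exogeneity alone the bounds on PN are max{0,(p₁−p₀)/p₁} ≤ PN ≤ min{1,(1−p₀)/p₁}.
  lower = (p₁ − p₀)/p₁ = 0.244 / 0.6 ≈ 0.4067
  upper = min{1, (1 − p₀)/p₁} = 0.644 / 0.6 ≈ 1.0733 → capped at 1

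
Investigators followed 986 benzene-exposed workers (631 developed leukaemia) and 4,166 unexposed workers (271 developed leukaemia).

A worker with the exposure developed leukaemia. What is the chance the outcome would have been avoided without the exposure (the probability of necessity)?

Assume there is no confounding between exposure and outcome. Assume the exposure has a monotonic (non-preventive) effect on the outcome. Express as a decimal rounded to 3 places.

PN ≈ 0.898

p₁ = P(outcome | exposed) = 631/986 = 0.63996
p₀ = P(outcome | unexposed) = 271/4166 = 0.06505
Under exogeneity and monotonicity, PN = (p₁ − p₀) / p₁.
PN = (0.63996 − 0.06505) / 0.63996 = 0.57491 / 0.63996 ≈ 0.8984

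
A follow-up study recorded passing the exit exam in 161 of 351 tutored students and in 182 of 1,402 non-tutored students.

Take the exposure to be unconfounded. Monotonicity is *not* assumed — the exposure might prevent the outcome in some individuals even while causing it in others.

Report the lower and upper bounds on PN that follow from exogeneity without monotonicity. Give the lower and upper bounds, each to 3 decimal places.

0.717 ≤ PN ≤ 1.000

p₁ = P(outcome | exposed) = 161/351 = 0.45869
p₀ = P(outcome | unexposed) = 182/1402 = 0.12981
Under exogeneity alone the bounds on PN are max{0,(p₁−p₀)/p₁} ≤ PN ≤ min{1,(1−p₀)/p₁}.
  lower = (p₁ − p₀)/p₁ = 0.32887 / 0.45869 ≈ 0.7170
  upper = min{1, (1 − p₀)/p₁} = 0.87019 / 0.45869 ≈ 1.8971 → capped at 1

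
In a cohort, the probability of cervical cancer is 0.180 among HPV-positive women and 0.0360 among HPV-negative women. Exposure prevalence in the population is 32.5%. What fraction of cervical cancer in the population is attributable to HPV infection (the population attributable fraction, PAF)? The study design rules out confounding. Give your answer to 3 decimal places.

Let p₁ = 0.18, p₀ = 0.036.
Overall risk P(Y=1) = π·p₁ + (1−π)·p₀ = 0.325×0.18 + 0.675×0.036 = 0.0828.
Under exogeneity, PAF = [P(Y=1) − p₀] / P(Y=1).
PAF = (0.0828 − 0.036) / 0.0828 ≈ 0.5652

PAF ≈ 0.565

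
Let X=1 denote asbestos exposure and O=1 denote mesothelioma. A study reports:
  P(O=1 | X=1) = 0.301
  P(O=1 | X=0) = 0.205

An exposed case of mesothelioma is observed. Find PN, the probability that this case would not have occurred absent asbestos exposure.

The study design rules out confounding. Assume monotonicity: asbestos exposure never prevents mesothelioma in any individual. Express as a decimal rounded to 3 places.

Let p₁ = 0.301, p₀ = 0.205.
Under exogeneity and monotonicity, PN = (p₁ − p₀) / p₁.
PN = (0.301 − 0.205) / 0.301 = 0.096 / 0.301 ≈ 0.3189

PN ≈ 0.319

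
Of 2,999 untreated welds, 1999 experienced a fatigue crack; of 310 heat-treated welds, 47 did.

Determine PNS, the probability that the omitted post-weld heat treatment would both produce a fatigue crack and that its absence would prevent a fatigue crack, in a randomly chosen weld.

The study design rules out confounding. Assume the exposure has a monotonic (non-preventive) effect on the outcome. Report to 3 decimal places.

p₁ = P(outcome | exposed) = 1999/2999 = 0.66656
p₀ = P(outcome | unexposed) = 47/310 = 0.15161
Under exogeneity and monotonicity, PNS = p₁ − p₀.
PNS = 0.66656 − 0.15161 = 0.51494

PNS ≈ 0.515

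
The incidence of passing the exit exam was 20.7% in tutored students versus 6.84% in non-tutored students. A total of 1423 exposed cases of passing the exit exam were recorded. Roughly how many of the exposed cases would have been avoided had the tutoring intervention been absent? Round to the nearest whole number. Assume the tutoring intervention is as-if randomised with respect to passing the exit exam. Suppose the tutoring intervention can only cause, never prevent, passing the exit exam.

p₁ = 0.207, p₀ = 0.0684.
PN = (p₁ − p₀)/p₁ = (0.207 − 0.0684) / 0.207 ≈ 0.66957.
Attributable cases ≈ PN × (exposed cases) = 0.66957 × 1423 ≈ 952.79.

about 953 cases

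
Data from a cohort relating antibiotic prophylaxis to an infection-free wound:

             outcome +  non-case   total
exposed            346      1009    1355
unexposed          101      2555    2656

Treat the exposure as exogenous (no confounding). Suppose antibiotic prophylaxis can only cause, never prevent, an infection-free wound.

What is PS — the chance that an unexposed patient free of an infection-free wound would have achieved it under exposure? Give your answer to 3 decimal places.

p₁ = P(outcome | exposed) = 346/1355 = 0.25535
p₀ = P(outcome | unexposed) = 101/2656 = 0.038027
Under exogeneity and monotonicity, PS = (p₁ − p₀) / (1 − p₀).
PS = (0.25535 − 0.038027) / (1 − 0.038027) = 0.21732 / 0.96197 ≈ 0.2259

PS ≈ 0.226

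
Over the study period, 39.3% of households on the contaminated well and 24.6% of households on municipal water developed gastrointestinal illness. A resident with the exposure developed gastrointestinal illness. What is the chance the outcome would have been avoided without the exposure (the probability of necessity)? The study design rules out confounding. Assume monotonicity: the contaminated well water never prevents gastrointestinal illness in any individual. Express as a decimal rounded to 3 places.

PN ≈ 0.374

p₁ = 0.393, p₀ = 0.246.
Under exogeneity and monotonicity, PN = (p₁ − p₀) / p₁.
PN = (0.393 − 0.246) / 0.393 = 0.147 / 0.393 ≈ 0.3740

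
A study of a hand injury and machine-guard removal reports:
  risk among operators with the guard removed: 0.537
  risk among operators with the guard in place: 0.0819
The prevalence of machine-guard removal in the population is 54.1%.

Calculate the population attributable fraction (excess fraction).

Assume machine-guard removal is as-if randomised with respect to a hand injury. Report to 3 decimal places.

Let p₁ = 0.537, p₀ = 0.0819.
Overall risk P(Y=1) = π·p₁ + (1−π)·p₀ = 0.541×0.537 + 0.459×0.0819 = 0.32811.
Under exogeneity, PAF = [P(Y=1) − p₀] / P(Y=1).
PAF = (0.32811 − 0.0819) / 0.32811 ≈ 0.7504

PAF ≈ 0.750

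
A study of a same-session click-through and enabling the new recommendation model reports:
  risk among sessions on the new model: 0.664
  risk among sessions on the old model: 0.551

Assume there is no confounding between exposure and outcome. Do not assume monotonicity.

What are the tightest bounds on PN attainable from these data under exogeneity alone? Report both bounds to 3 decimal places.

Let p₁ = 0.664, p₀ = 0.551.
Under exogeneity alone the bounds on PN are max{0,(p₁−p₀)/p₁} ≤ PN ≤ min{1,(1−p₀)/p₁}.
  lower = (p₁ − p₀)/p₁ = 0.113 / 0.664 ≈ 0.1702
  upper = min{1, (1 − p₀)/p₁} = 0.449 / 0.664 ≈ 0.6762

0.170 ≤ PN ≤ 0.676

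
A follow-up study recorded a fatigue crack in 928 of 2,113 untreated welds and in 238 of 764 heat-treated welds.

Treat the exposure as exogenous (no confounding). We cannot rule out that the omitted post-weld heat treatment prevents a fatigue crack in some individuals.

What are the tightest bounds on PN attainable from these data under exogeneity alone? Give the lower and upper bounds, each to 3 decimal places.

0.291 ≤ PN ≤ 1.000

p₁ = P(outcome | exposed) = 928/2113 = 0.43919
p₀ = P(outcome | unexposed) = 238/764 = 0.31152
Under exogeneity alone the bounds on PN are max{0,(p₁−p₀)/p₁} ≤ PN ≤ min{1,(1−p₀)/p₁}.
  lower = (p₁ − p₀)/p₁ = 0.12767 / 0.43919 ≈ 0.2907
  upper = min{1, (1 − p₀)/p₁} = 0.68848 / 0.43919 ≈ 1.5676 → capped at 1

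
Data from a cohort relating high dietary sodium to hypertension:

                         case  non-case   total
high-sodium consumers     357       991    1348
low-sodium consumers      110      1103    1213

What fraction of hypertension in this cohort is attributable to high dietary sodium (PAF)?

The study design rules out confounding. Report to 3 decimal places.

PAF ≈ 0.503

p₁ = P(outcome | exposed) = 357/1348 = 0.26484
p₀ = P(outcome | unexposed) = 110/1213 = 0.090684
Exposure prevalence π = 1348/2561 = 0.52636; overall risk P(Y=1) = 0.18235.
Under exogeneity, PAF = [P(Y=1) − p₀]/P(Y=1).
PAF = (0.18235 − 0.090684) / 0.18235 ≈ 0.5027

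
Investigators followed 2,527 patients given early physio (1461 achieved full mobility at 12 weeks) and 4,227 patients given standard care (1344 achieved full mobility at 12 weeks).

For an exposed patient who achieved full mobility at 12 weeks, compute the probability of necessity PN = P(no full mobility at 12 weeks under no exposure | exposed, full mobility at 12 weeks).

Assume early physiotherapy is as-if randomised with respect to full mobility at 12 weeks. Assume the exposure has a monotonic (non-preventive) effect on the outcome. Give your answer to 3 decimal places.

p₁ = P(outcome | exposed) = 1461/2527 = 0.57816
p₀ = P(outcome | unexposed) = 1344/4227 = 0.31796
Under exogeneity and monotonicity, PN = (p₁ − p₀) / p₁.
PN = (0.57816 − 0.31796) / 0.57816 = 0.2602 / 0.57816 ≈ 0.4501

PN ≈ 0.450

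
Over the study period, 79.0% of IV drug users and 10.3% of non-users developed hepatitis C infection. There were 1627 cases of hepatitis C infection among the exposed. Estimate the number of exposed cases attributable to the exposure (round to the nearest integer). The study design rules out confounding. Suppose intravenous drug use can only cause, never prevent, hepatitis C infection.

about 1415 cases

p₁ = 0.79, p₀ = 0.103.
PN = (p₁ − p₀)/p₁ = (0.79 − 0.103) / 0.79 ≈ 0.86962.
Attributable cases ≈ PN × (exposed cases) = 0.86962 × 1627 ≈ 1414.87.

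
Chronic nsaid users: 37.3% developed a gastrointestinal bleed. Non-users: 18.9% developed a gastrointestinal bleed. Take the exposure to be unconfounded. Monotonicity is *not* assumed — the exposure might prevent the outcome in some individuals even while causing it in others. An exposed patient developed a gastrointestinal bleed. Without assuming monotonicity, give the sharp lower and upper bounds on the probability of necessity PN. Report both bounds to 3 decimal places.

p₁ = 0.373, p₀ = 0.189.
Under exogeneity alone the bounds on PN are max{0,(p₁−p₀)/p₁} ≤ PN ≤ min{1,(1−p₀)/p₁}.
  lower = (p₁ − p₀)/p₁ = 0.184 / 0.373 ≈ 0.4933
  upper = min{1, (1 − p₀)/p₁} = 0.811 / 0.373 ≈ 2.1743 → capped at 1

0.493 ≤ PN ≤ 1.000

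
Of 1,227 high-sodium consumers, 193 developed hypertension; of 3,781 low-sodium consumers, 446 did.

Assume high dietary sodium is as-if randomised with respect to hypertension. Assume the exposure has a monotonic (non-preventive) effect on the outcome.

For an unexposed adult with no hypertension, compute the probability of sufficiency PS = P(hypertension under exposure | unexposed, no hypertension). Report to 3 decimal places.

PS ≈ 0.045

p₁ = P(outcome | exposed) = 193/1227 = 0.15729
p₀ = P(outcome | unexposed) = 446/3781 = 0.11796
Under exogeneity and monotonicity, PS = (p₁ − p₀) / (1 − p₀).
PS = (0.15729 − 0.11796) / (1 − 0.11796) = 0.039336 / 0.88204 ≈ 0.0446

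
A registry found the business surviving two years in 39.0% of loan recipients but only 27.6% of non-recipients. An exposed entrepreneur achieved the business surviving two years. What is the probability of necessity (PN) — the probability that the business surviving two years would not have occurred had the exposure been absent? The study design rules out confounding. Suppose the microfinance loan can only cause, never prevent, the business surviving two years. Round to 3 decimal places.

p₁ = 0.39, p₀ = 0.276.
Under exogeneity and monotonicity, PN = (p₁ − p₀) / p₁.
PN = (0.39 − 0.276) / 0.39 = 0.114 / 0.39 ≈ 0.2923

PN ≈ 0.292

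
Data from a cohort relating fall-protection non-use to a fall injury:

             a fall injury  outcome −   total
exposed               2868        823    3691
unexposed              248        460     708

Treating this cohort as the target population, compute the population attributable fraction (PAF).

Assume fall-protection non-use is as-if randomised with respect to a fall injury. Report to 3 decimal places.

p₁ = P(outcome | exposed) = 2868/3691 = 0.77703
p₀ = P(outcome | unexposed) = 248/708 = 0.35028
Exposure prevalence π = 3691/4399 = 0.83905; overall risk P(Y=1) = 0.70834.
Under exogeneity, PAF = [P(Y=1) − p₀]/P(Y=1).
PAF = (0.70834 − 0.35028) / 0.70834 ≈ 0.5055

PAF ≈ 0.505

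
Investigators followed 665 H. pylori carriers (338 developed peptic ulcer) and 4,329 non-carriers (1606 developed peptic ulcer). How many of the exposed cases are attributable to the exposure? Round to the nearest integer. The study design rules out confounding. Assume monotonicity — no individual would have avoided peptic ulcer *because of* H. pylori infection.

about 91 cases

p₁ = P(outcome | exposed) = 338/665 = 0.50827
p₀ = P(outcome | unexposed) = 1606/4329 = 0.37099
PN = (p₁ − p₀)/p₁ = (0.50827 − 0.37099) / 0.50827 ≈ 0.27010.
Attributable cases ≈ PN × (exposed cases) = 0.27010 × 338 ≈ 91.29.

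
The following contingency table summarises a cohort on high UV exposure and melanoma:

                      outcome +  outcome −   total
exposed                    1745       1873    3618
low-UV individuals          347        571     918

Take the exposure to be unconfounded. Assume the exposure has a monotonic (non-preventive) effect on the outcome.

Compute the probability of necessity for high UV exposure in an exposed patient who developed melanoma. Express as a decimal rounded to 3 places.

p₁ = P(outcome | exposed) = 1745/3618 = 0.48231
p₀ = P(outcome | unexposed) = 347/918 = 0.378
Under exogeneity and monotonicity, PN = (p₁ − p₀) / p₁.
PN = (0.48231 − 0.378) / 0.48231 = 0.10432 / 0.48231 ≈ 0.2163

PN ≈ 0.216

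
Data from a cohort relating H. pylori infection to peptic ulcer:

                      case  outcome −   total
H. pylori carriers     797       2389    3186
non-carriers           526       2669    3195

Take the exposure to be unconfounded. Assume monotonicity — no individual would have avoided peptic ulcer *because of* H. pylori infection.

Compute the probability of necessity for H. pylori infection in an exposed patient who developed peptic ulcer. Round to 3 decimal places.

p₁ = P(outcome | exposed) = 797/3186 = 0.25016
p₀ = P(outcome | unexposed) = 526/3195 = 0.16463
Under exogeneity and monotonicity, PN = (p₁ − p₀)/p₁.
PN = (0.25016 − 0.16463) / 0.25016 ≈ 0.3419

PN ≈ 0.342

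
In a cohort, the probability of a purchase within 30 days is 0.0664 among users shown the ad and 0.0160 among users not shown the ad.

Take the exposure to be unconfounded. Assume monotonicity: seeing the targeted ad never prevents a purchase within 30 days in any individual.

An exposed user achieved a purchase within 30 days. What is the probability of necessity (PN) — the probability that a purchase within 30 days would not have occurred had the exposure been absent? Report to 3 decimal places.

PN ≈ 0.759

Let p₁ = 0.0664, p₀ = 0.016.
Under exogeneity and monotonicity, PN = (p₁ − p₀) / p₁.
PN = (0.0664 − 0.016) / 0.0664 = 0.0504 / 0.0664 ≈ 0.7590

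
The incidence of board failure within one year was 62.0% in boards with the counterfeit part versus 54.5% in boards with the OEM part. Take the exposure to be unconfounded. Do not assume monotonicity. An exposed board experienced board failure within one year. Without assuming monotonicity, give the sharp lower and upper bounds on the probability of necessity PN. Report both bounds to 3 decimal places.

0.121 ≤ PN ≤ 0.734

p₁ = 0.62, p₀ = 0.545.
Under exogeneity alone the bounds on PN are max{0,(p₁−p₀)/p₁} ≤ PN ≤ min{1,(1−p₀)/p₁}.
  lower = (p₁ − p₀)/p₁ = 0.075 / 0.62 ≈ 0.1210
  upper = min{1, (1 − p₀)/p₁} = 0.455 / 0.62 ≈ 0.7339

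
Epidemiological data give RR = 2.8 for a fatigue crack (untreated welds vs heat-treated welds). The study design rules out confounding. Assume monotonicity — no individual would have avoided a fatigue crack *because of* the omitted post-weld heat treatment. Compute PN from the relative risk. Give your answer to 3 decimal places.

PN ≈ 0.643

Under exogeneity and monotonicity, PN = (RR − 1) / RR = 1 − 1/RR.
PN = (2.8 − 1) / 2.8 = 1.8 / 2.8 ≈ 0.6429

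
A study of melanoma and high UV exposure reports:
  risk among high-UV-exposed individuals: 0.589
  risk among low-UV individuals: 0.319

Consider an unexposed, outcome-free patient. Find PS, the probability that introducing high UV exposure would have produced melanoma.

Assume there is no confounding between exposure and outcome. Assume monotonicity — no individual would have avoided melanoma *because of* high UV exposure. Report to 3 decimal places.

PS ≈ 0.396

Let p₁ = 0.589, p₀ = 0.319.
Under exogeneity and monotonicity, PS = (p₁ − p₀) / (1 − p₀).
PS = (0.589 − 0.319) / (1 − 0.319) = 0.27 / 0.681 ≈ 0.3965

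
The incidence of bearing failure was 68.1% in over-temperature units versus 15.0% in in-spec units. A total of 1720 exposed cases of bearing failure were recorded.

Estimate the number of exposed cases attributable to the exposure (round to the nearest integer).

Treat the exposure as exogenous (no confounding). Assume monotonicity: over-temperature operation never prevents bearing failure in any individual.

about 1341 cases

p₁ = 0.681, p₀ = 0.15.
PN = (p₁ − p₀)/p₁ = (0.681 − 0.15) / 0.681 ≈ 0.77974.
Attributable cases ≈ PN × (exposed cases) = 0.77974 × 1720 ≈ 1341.15.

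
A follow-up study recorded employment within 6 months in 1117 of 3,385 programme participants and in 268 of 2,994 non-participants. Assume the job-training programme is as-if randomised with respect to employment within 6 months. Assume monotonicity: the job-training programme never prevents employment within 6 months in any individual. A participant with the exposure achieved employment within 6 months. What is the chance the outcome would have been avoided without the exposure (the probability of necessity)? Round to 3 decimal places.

p₁ = P(outcome | exposed) = 1117/3385 = 0.32999
p₀ = P(outcome | unexposed) = 268/2994 = 0.089512
Under exogeneity and monotonicity, PN = (p₁ − p₀) / p₁.
PN = (0.32999 − 0.089512) / 0.32999 = 0.24047 / 0.32999 ≈ 0.7287

PN ≈ 0.729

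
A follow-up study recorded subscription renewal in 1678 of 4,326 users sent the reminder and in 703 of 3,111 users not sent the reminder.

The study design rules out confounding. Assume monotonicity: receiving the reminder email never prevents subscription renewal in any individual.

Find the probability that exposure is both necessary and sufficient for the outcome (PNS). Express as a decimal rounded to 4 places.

p₁ = P(outcome | exposed) = 1678/4326 = 0.38789
p₀ = P(outcome | unexposed) = 703/3111 = 0.22597
Under exogeneity and monotonicity, PNS = p₁ − p₀.
PNS = 0.38789 − 0.22597 = 0.16191

PNS ≈ 0.1619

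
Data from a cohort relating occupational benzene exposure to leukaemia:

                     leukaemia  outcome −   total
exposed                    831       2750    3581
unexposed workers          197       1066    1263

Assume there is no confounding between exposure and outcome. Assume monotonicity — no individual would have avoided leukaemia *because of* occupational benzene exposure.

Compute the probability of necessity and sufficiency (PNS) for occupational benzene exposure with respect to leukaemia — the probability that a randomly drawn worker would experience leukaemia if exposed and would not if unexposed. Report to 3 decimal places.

p₁ = P(outcome | exposed) = 831/3581 = 0.23206
p₀ = P(outcome | unexposed) = 197/1263 = 0.15598
Under exogeneity and monotonicity, PNS = p₁ − p₀.
PNS = 0.23206 − 0.15598 = 0.07608

PNS ≈ 0.076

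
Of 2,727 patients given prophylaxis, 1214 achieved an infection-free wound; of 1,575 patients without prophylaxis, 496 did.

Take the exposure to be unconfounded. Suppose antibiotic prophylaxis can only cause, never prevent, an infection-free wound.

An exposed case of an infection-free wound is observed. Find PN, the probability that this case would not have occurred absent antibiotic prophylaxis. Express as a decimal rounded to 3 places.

PN ≈ 0.293

p₁ = P(outcome | exposed) = 1214/2727 = 0.44518
p₀ = P(outcome | unexposed) = 496/1575 = 0.31492
Under exogeneity and monotonicity, PN = (p₁ − p₀) / p₁.
PN = (0.44518 − 0.31492) / 0.44518 = 0.13026 / 0.44518 ≈ 0.2926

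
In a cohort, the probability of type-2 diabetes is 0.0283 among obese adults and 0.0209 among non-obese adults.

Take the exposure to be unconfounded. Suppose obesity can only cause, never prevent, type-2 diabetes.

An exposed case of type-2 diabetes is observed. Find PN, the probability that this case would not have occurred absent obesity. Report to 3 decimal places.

Let p₁ = 0.0283, p₀ = 0.0209.
Under exogeneity and monotonicity, PN = (p₁ − p₀) / p₁.
PN = (0.0283 − 0.0209) / 0.0283 = 0.0074 / 0.0283 ≈ 0.2615

PN ≈ 0.261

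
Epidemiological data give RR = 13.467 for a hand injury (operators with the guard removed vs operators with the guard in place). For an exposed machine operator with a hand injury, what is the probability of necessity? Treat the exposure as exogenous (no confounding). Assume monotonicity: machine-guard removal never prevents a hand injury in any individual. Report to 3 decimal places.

Under exogeneity and monotonicity, PN = (RR − 1) / RR = 1 − 1/RR.
PN = (13.467 − 1) / 13.467 = 12.47 / 13.467 ≈ 0.9257

PN ≈ 0.926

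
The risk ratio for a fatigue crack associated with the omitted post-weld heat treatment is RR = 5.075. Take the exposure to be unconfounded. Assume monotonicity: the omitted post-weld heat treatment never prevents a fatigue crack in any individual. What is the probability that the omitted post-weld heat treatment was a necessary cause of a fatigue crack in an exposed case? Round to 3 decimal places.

Under exogeneity and monotonicity, PN = (RR − 1) / RR = 1 − 1/RR.
PN = (5.075 − 1) / 5.075 = 4.075 / 5.075 ≈ 0.8030

PN ≈ 0.803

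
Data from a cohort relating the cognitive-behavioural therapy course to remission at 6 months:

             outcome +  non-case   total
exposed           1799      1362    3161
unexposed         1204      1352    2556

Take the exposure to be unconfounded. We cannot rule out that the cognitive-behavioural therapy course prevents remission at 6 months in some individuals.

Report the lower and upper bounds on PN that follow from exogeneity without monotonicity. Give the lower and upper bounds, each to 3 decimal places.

0.172 ≤ PN ≤ 0.929

p₁ = P(outcome | exposed) = 1799/3161 = 0.56912
p₀ = P(outcome | unexposed) = 1204/2556 = 0.47105
Under exogeneity alone the bounds on PN are max{0,(p₁−p₀)/p₁} ≤ PN ≤ min{1,(1−p₀)/p₁}.
  lower = (p₁ − p₀)/p₁ = 0.098075 / 0.56912 ≈ 0.1723
  upper = min{1, (1 − p₀)/p₁} = 0.52895 / 0.56912 ≈ 0.9294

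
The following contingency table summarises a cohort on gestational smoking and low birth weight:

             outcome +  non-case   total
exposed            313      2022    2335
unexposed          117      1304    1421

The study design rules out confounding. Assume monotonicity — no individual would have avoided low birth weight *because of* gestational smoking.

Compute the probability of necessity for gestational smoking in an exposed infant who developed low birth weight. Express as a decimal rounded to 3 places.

p₁ = P(outcome | exposed) = 313/2335 = 0.13405
p₀ = P(outcome | unexposed) = 117/1421 = 0.082336
Under exogeneity and monotonicity, PN = (p₁ − p₀)/p₁.
PN = (0.13405 − 0.082336) / 0.13405 ≈ 0.3858

PN ≈ 0.386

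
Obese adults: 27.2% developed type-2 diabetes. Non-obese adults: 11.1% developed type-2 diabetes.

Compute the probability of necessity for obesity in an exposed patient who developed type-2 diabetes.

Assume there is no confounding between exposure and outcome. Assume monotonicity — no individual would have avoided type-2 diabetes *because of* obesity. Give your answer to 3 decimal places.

p₁ = 0.272, p₀ = 0.111.
Under exogeneity and monotonicity, PN = (p₁ − p₀) / p₁.
PN = (0.272 − 0.111) / 0.272 = 0.161 / 0.272 ≈ 0.5919

PN ≈ 0.592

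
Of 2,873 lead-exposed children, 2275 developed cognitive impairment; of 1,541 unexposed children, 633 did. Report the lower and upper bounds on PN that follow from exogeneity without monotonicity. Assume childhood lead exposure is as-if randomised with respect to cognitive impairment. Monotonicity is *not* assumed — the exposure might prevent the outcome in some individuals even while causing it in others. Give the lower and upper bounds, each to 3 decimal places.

0.481 ≤ PN ≤ 0.744

p₁ = P(outcome | exposed) = 2275/2873 = 0.79186
p₀ = P(outcome | unexposed) = 633/1541 = 0.41077
Under exogeneity alone the bounds on PN are max{0,(p₁−p₀)/p₁} ≤ PN ≤ min{1,(1−p₀)/p₁}.
  lower = (p₁ − p₀)/p₁ = 0.38108 / 0.79186 ≈ 0.4813
  upper = min{1, (1 − p₀)/p₁} = 0.58923 / 0.79186 ≈ 0.7441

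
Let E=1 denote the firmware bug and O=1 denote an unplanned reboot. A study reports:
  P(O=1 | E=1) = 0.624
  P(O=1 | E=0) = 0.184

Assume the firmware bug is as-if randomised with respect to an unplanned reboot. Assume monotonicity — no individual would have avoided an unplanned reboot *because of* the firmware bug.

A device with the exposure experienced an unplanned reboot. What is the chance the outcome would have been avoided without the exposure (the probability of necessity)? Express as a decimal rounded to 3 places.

PN ≈ 0.705

Let p₁ = 0.624, p₀ = 0.184.
Under exogeneity and monotonicity, PN = (p₁ − p₀) / p₁.
PN = (0.624 − 0.184) / 0.624 = 0.44 / 0.624 ≈ 0.7051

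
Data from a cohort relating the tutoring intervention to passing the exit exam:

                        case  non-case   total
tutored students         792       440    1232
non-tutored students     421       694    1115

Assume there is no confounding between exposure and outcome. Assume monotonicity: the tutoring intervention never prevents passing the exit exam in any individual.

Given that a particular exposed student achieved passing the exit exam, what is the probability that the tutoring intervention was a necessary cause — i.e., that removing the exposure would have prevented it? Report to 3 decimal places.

p₁ = P(outcome | exposed) = 792/1232 = 0.64286
p₀ = P(outcome | unexposed) = 421/1115 = 0.37758
Under exogeneity and monotonicity, PN = (p₁ − p₀) / p₁.
PN = (0.64286 − 0.37758) / 0.64286 = 0.26528 / 0.64286 ≈ 0.4127

PN ≈ 0.413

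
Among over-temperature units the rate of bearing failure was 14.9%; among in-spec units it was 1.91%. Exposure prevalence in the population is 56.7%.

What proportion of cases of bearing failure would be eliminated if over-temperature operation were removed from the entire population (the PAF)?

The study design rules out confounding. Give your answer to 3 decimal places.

p₁ = 0.149, p₀ = 0.0191.
Overall risk P(Y=1) = π·p₁ + (1−π)·p₀ = 0.567×0.149 + 0.433×0.0191 = 0.092753.
Under exogeneity, PAF = [P(Y=1) − p₀] / P(Y=1).
PAF = (0.092753 − 0.0191) / 0.092753 ≈ 0.7941

PAF ≈ 0.794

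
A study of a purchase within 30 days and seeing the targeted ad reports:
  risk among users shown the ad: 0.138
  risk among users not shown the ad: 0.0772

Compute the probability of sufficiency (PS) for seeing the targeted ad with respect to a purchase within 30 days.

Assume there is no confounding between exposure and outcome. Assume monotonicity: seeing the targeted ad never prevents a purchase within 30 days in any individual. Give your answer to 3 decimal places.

PS ≈ 0.066

Let p₁ = 0.138, p₀ = 0.0772.
Under exogeneity and monotonicity, PS = (p₁ − p₀) / (1 − p₀).
PS = (0.138 − 0.0772) / (1 − 0.0772) = 0.0608 / 0.9228 ≈ 0.0659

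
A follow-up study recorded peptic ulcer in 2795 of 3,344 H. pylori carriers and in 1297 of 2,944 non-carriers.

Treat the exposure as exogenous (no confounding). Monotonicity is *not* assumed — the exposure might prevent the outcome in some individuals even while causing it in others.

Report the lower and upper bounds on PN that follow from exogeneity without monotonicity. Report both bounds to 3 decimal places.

0.473 ≤ PN ≤ 0.669

p₁ = P(outcome | exposed) = 2795/3344 = 0.83583
p₀ = P(outcome | unexposed) = 1297/2944 = 0.44056
Under exogeneity alone the bounds on PN are max{0,(p₁−p₀)/p₁} ≤ PN ≤ min{1,(1−p₀)/p₁}.
  lower = (p₁ − p₀)/p₁ = 0.39527 / 0.83583 ≈ 0.4729
  upper = min{1, (1 − p₀)/p₁} = 0.55944 / 0.83583 ≈ 0.6693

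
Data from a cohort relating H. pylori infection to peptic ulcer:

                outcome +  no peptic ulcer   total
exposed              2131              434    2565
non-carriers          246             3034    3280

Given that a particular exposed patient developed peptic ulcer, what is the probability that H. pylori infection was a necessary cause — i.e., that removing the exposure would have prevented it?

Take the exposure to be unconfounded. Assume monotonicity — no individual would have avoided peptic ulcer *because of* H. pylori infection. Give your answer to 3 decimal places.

p₁ = P(outcome | exposed) = 2131/2565 = 0.8308
p₀ = P(outcome | unexposed) = 246/3280 = 0.075
Under exogeneity and monotonicity, PN = (p₁ − p₀)/p₁.
PN = (0.8308 − 0.075) / 0.8308 ≈ 0.9097

PN ≈ 0.910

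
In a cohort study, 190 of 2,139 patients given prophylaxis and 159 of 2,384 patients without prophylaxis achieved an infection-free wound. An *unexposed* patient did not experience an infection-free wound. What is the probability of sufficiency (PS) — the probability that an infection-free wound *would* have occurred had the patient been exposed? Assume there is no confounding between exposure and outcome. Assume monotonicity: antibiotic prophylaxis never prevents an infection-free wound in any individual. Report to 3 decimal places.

PS ≈ 0.024

p₁ = P(outcome | exposed) = 190/2139 = 0.088827
p₀ = P(outcome | unexposed) = 159/2384 = 0.066695
Under exogeneity and monotonicity, PS = (p₁ − p₀) / (1 − p₀).
PS = (0.088827 − 0.066695) / (1 − 0.066695) = 0.022132 / 0.93331 ≈ 0.0237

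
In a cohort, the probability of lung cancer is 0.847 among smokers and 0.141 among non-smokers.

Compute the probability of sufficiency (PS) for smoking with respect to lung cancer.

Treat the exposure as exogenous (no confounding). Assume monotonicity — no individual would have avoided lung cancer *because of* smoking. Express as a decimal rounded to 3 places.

PS ≈ 0.822

Let p₁ = 0.847, p₀ = 0.141.
Under exogeneity and monotonicity, PS = (p₁ − p₀) / (1 − p₀).
PS = (0.847 − 0.141) / (1 − 0.141) = 0.706 / 0.859 ≈ 0.8219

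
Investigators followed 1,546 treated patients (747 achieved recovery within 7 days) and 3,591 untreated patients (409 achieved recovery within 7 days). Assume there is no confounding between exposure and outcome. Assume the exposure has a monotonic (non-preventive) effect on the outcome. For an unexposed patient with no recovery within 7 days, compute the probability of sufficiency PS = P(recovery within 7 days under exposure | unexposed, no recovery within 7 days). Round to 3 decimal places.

PS ≈ 0.417

p₁ = P(outcome | exposed) = 747/1546 = 0.48318
p₀ = P(outcome | unexposed) = 409/3591 = 0.1139
Under exogeneity and monotonicity, PS = (p₁ − p₀) / (1 − p₀).
PS = (0.48318 − 0.1139) / (1 − 0.1139) = 0.36929 / 0.8861 ≈ 0.4168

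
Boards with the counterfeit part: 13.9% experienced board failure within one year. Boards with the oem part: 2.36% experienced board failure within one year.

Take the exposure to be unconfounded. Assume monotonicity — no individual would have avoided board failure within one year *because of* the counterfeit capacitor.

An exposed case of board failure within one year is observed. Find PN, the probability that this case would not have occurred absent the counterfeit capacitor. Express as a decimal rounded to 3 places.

p₁ = 0.139, p₀ = 0.0236.
Under exogeneity and monotonicity, PN = (p₁ − p₀) / p₁.
PN = (0.139 − 0.0236) / 0.139 = 0.1154 / 0.139 ≈ 0.8302

PN ≈ 0.830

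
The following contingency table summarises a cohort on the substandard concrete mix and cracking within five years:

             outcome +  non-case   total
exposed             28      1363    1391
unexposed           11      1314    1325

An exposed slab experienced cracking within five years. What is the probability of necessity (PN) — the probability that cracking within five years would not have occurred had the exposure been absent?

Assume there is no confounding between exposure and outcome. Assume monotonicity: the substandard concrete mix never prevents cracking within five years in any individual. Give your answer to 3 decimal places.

PN ≈ 0.588

p₁ = P(outcome | exposed) = 28/1391 = 0.020129
p₀ = P(outcome | unexposed) = 11/1325 = 0.0083019
Under exogeneity and monotonicity, PN = (p₁ − p₀)/p₁.
PN = (0.020129 − 0.0083019) / 0.020129 ≈ 0.5876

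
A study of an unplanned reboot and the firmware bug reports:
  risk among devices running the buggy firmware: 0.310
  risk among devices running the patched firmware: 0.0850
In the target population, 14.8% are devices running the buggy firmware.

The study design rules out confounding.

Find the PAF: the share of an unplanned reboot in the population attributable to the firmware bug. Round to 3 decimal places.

Let p₁ = 0.31, p₀ = 0.085.
Overall risk P(Y=1) = π·p₁ + (1−π)·p₀ = 0.148×0.31 + 0.852×0.085 = 0.1183.
Under exogeneity, PAF = [P(Y=1) − p₀] / P(Y=1).
PAF = (0.1183 − 0.085) / 0.1183 ≈ 0.2815

PAF ≈ 0.281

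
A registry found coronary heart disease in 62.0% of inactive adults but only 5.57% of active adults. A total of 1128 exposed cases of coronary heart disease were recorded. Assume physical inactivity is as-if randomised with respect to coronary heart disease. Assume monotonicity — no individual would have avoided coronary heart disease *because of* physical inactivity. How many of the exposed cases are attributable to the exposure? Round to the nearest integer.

p₁ = 0.62, p₀ = 0.0557.
PN = (p₁ − p₀)/p₁ = (0.62 − 0.0557) / 0.62 ≈ 0.91016.
Attributable cases ≈ PN × (exposed cases) = 0.91016 × 1128 ≈ 1026.66.

about 1027 cases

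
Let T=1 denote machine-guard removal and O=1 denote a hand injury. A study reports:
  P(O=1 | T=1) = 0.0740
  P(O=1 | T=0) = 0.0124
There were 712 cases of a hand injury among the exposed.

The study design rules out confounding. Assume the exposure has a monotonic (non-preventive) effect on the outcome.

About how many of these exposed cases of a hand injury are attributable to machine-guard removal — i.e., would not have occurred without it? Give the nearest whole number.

Let p₁ = 0.074, p₀ = 0.0124.
PN = (p₁ − p₀)/p₁ = (0.074 − 0.0124) / 0.074 ≈ 0.83243.
Attributable cases ≈ PN × (exposed cases) = 0.83243 × 712 ≈ 592.69.

about 593 cases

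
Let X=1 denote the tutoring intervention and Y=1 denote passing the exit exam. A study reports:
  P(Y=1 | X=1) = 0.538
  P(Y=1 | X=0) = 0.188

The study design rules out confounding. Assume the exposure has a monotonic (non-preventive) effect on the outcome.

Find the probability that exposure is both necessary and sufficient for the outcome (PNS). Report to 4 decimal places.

Let p₁ = 0.538, p₀ = 0.188.
Under exogeneity and monotonicity, PNS = p₁ − p₀.
PNS = 0.538 − 0.188 = 0.35

PNS ≈ 0.3500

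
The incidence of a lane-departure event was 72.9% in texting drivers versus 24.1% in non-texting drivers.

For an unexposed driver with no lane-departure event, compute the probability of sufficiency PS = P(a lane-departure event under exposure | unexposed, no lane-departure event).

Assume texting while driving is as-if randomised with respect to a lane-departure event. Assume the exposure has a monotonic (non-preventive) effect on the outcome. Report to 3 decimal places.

PS ≈ 0.643

p₁ = 0.729, p₀ = 0.241.
Under exogeneity and monotonicity, PS = (p₁ − p₀) / (1 − p₀).
PS = (0.729 − 0.241) / (1 − 0.241) = 0.488 / 0.759 ≈ 0.6430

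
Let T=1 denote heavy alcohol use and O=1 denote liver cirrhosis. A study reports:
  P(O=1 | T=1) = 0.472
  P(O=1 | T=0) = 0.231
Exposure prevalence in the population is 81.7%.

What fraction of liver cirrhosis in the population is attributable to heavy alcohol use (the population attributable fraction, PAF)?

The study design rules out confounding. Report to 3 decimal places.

PAF ≈ 0.460

Let p₁ = 0.472, p₀ = 0.231.
Overall risk P(Y=1) = π·p₁ + (1−π)·p₀ = 0.817×0.472 + 0.183×0.231 = 0.4279.
Under exogeneity, PAF = [P(Y=1) − p₀] / P(Y=1).
PAF = (0.4279 − 0.231) / 0.4279 ≈ 0.4602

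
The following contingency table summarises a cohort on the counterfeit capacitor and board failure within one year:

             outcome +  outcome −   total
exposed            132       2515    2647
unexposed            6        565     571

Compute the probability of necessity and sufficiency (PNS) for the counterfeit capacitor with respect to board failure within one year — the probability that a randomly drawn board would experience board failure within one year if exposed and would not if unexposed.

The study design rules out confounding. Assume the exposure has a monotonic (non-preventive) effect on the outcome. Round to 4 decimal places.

PNS ≈ 0.0394

p₁ = P(outcome | exposed) = 132/2647 = 0.049868
p₀ = P(outcome | unexposed) = 6/571 = 0.010508
Under exogeneity and monotonicity, PNS = p₁ − p₀.
PNS = 0.049868 − 0.010508 = 0.03936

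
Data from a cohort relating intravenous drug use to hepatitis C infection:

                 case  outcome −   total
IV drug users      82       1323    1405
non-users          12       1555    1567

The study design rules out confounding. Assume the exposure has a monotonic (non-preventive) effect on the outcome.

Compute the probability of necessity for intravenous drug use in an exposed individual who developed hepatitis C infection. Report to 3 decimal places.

PN ≈ 0.869

p₁ = P(outcome | exposed) = 82/1405 = 0.058363
p₀ = P(outcome | unexposed) = 12/1567 = 0.0076579
Under exogeneity and monotonicity, PN = (p₁ − p₀)/p₁.
PN = (0.058363 − 0.0076579) / 0.058363 ≈ 0.8688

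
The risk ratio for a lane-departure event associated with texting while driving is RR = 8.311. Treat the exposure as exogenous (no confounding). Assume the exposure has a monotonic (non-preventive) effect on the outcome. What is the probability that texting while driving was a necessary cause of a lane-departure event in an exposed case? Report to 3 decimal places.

PN ≈ 0.880

Under exogeneity and monotonicity, PN = (RR − 1) / RR = 1 − 1/RR.
PN = (8.311 − 1) / 8.311 = 7.311 / 8.311 ≈ 0.8797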